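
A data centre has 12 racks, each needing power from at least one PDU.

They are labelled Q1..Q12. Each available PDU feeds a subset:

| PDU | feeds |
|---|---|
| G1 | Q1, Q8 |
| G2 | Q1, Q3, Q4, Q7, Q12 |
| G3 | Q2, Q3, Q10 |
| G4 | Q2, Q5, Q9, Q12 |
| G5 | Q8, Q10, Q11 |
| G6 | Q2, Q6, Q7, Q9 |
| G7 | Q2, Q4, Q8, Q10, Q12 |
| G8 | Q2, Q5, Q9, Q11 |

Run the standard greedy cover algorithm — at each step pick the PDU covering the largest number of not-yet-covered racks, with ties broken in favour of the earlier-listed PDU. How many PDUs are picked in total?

Greedy: pick G2 (covers 5 new) → pick G8 (covers 4 new) → pick G5 (covers 2 new) → pick G6 (covers 1 new). Total picks: 4.

4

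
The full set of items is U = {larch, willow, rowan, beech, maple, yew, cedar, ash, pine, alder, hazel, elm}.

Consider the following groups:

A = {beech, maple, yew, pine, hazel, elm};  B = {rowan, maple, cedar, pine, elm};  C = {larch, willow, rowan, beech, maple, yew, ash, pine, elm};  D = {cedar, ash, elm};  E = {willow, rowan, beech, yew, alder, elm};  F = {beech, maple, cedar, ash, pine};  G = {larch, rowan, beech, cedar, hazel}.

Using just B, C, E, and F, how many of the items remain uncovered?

Union of B, C, E, F = {larch, willow, rowan, beech, maple, yew, cedar, ash, pine, alder, elm}.
Not covered: hazel — 1 item.

1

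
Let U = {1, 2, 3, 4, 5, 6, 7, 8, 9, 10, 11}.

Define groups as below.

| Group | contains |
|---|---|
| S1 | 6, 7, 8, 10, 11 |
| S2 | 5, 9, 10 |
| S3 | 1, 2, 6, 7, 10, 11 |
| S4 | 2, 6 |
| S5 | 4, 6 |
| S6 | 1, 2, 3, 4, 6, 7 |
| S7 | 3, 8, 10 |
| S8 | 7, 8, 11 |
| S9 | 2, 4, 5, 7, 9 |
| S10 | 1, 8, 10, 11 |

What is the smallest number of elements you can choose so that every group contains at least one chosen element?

H = {5, 6, 8} meets every group (each contains at least one member of H), and |H| = 3.
The groups S2, S5, S8 are pairwise disjoint, so any hitting set needs a separate element for each — at least 3. Hence 3 is optimal.

3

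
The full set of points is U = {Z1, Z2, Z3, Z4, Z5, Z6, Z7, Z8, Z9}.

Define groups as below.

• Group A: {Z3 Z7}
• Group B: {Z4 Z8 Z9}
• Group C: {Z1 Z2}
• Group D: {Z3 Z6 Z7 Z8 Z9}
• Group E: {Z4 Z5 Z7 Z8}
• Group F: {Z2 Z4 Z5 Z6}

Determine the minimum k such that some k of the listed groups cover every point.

C, D, and E cover everything between them: the union {Z1, Z2, Z3, Z4, Z5, Z6, Z7, Z8, Z9} is all of U.
Only C contains Z1, so C is forced; the remaining 7 points need at least 2 more groups (each remaining group adds at most 5) — so at least 3 groups are needed, and 3 is optimal.

3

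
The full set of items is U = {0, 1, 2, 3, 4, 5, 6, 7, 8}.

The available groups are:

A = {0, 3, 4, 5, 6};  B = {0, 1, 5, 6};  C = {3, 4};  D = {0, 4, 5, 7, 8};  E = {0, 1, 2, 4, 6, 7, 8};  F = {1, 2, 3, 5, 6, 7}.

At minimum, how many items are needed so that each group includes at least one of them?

2

Take H = {1, 4}. Each listed group contains at least one of these, so H is a hitting set of size 2.
The groups B, C are pairwise disjoint, so any hitting set needs a separate item for each — at least 2. Hence 2 is optimal.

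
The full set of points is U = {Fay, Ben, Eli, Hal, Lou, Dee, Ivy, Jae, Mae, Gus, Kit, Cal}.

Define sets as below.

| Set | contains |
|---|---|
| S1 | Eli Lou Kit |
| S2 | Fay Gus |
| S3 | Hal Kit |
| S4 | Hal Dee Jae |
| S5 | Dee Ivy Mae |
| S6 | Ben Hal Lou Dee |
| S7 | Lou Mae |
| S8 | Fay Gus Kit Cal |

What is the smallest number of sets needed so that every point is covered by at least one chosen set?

S1 and S4 and S5 and S6 and S8 together: S1 ∪ S4 ∪ S5 ∪ S6 ∪ S8 = {Fay, Ben, Eli, Hal, Lou, Dee, Ivy, Jae, Mae, Gus, Kit, Cal} — every point is covered.
No 4 of the 8 sets cover everything (all 70 combinations miss at least one point), so 5 is optimal.

5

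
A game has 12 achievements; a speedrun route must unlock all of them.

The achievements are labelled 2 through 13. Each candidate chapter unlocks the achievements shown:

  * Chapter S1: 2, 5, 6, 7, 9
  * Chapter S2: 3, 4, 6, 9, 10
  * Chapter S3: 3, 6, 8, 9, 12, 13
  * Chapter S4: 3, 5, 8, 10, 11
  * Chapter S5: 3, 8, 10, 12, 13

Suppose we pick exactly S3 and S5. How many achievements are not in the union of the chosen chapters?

Union of S3, S5 = {3, 6, 8, 9, 10, 12, 13}.
Not covered: 2, 4, 5, 7, 11 — 5 achievements.

5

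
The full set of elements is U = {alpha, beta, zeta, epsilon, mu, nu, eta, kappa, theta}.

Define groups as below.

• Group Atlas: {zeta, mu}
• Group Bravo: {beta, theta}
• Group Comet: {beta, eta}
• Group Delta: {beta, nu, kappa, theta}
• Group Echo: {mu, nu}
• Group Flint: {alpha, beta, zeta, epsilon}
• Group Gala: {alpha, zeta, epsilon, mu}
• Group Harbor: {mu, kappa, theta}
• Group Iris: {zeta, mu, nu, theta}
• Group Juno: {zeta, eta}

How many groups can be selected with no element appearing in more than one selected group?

Bravo, Echo, Juno are pairwise disjoint (Bravo={beta,theta}; Echo={mu,nu}; Juno={zeta,eta}).
Every remaining group overlaps one of these, and no 4 of the listed groups are pairwise disjoint, so 3 is the maximum.

3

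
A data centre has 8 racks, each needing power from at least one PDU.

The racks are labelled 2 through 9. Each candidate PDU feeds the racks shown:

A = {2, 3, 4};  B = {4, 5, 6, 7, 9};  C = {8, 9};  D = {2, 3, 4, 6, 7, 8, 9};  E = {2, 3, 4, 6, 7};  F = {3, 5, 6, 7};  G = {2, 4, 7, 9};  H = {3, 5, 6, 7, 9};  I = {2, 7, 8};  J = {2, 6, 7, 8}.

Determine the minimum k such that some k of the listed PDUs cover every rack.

D and F together: D ∪ F = {2, 3, 4, 5, 6, 7, 8, 9} — every rack is covered.
No single PDU has all 8 racks (the largest, D, has 7), so 2 is optimal.

2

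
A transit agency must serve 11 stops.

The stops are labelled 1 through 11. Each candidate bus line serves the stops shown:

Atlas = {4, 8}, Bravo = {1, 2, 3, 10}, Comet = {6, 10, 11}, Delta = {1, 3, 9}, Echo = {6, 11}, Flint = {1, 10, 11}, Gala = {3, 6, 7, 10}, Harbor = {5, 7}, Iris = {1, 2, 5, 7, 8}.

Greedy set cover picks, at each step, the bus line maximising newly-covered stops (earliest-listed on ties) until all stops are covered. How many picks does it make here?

4

Greedy: pick Iris (covers 5 new) → pick Comet (covers 3 new) → pick Delta (covers 2 new) → pick Atlas (covers 1 new). Total picks: 4.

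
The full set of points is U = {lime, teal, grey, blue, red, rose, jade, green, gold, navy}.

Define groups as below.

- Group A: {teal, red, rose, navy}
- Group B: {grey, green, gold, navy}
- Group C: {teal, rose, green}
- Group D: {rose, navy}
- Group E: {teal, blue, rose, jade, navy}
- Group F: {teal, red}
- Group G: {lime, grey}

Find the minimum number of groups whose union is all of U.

Take {B, E, F, G}. Their union is {lime, teal, grey, blue, red, rose, jade, green, gold, navy}, which is all 10 points.
No 3 of the 7 groups cover everything (all 35 combinations miss at least one point), so 4 is optimal.

4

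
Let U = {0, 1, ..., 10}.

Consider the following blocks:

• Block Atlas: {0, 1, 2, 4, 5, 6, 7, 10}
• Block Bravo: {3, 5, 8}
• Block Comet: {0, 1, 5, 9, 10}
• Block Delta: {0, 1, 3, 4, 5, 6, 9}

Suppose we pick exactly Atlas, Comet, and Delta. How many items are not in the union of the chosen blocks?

Union of Atlas, Comet, Delta = {0, 1, 2, 3, 4, 5, 6, 7, 9, 10}.
Not covered: 8 — 1 item.

1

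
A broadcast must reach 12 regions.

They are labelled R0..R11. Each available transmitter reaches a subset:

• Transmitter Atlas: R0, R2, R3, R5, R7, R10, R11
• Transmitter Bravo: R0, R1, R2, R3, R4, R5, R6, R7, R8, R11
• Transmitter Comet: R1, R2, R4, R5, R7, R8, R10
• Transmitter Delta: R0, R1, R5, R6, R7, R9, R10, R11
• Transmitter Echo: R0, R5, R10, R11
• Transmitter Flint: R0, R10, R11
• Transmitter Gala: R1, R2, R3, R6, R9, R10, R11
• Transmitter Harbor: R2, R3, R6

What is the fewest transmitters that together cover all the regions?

Take {Bravo, Gala}. Their union is {R0, R1, R2, R3, R4, R5, R6, R7, R8, R9, R10, R11}, which is all 12 regions.
No single transmitter has all 12 regions (the largest, Bravo, has 10), so 2 is optimal.

2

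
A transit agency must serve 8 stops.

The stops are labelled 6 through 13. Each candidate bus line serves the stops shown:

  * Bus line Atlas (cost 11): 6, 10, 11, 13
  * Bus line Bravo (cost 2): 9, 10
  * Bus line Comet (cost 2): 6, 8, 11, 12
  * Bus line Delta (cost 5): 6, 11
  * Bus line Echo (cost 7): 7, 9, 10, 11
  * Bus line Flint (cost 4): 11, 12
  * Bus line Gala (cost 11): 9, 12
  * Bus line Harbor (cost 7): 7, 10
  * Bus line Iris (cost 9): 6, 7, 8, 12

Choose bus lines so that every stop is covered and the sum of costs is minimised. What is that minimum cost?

20

Atlas, Comet, Echo together cover every stop (Atlas ∪ Comet ∪ Echo = {6, 7, 8, 9, 10, 11, 12, 13}); total cost 11 + 2 + 7 = 20.
The greedy pick Comet, Bravo, Echo, Atlas costs 22; no covering selection beats 20.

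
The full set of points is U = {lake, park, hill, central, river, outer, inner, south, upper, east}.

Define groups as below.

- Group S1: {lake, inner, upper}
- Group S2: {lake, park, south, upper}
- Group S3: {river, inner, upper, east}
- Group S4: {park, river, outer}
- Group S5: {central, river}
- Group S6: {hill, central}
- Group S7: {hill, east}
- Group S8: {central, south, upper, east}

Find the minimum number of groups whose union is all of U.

4

S1, S4, S7, and S8 cover everything between them: the union {lake, park, hill, central, river, outer, inner, south, upper, east} is all of U.
No 3 of the 8 groups cover everything (all 56 combinations miss at least one point), so 4 is optimal.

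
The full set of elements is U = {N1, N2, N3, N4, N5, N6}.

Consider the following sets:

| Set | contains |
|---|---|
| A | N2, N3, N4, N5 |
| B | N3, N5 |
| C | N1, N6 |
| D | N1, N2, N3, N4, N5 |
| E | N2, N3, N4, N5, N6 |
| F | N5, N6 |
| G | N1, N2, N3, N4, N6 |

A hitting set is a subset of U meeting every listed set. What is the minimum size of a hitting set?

2

The 2 elements {N3, N6} hit every set.
The sets B, C are pairwise disjoint, so any hitting set needs a separate element for each — at least 2. Hence 2 is optimal.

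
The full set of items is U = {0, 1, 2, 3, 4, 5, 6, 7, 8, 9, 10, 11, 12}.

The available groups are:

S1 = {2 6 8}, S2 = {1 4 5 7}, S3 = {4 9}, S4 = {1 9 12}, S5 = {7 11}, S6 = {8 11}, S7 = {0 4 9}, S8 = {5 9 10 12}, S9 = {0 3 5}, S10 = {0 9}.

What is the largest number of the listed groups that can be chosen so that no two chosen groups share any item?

4

S1, S3, S5, S9 are pairwise disjoint (S1={2,6,8}; S3={4,9}; S5={7,11}; S9={0,3,5}).
Every remaining group overlaps one of these, and no 5 of the listed groups are pairwise disjoint, so 4 is the maximum.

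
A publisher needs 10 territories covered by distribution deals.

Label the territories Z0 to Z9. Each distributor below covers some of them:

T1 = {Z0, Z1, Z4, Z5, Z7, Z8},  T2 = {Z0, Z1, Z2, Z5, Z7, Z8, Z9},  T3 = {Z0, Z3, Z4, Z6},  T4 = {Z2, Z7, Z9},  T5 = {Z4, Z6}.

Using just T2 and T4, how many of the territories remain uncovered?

Union of T2, T4 = {Z0, Z1, Z2, Z5, Z7, Z8, Z9}.
Not covered: Z3, Z4, Z6 — 3 territories.

3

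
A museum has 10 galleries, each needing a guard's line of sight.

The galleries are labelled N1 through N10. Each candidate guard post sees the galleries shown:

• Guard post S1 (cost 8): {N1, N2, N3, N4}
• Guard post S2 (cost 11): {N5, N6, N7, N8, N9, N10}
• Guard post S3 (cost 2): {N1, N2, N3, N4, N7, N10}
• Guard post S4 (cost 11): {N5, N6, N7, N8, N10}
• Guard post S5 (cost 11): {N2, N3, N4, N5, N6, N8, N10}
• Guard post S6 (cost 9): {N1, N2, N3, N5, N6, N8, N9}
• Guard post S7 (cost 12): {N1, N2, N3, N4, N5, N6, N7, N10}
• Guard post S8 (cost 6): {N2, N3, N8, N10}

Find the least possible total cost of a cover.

S3, S6 together cover every gallery (S3 ∪ S6 = {N1, N2, N3, N4, N5, N6, N7, N8, N9, N10}); total cost 2 + 9 = 11.
No covering selection has total cost below 11.

11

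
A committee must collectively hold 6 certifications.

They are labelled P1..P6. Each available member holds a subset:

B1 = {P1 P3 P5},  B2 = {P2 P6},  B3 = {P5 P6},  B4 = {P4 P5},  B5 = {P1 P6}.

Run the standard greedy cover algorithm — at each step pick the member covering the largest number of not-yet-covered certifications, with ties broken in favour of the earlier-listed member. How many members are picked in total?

Greedy: pick B1 (covers 3 new) → pick B2 (covers 2 new) → pick B4 (covers 1 new). Total picks: 3.

3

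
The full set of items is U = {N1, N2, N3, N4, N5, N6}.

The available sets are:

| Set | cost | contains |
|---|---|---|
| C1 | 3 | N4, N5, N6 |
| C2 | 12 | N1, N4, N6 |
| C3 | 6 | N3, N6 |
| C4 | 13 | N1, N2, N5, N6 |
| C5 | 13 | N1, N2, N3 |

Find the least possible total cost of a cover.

C1, C5 together cover every item (C1 ∪ C5 = {N1, N2, N3, N4, N5, N6}); total cost 3 + 13 = 16.
No covering selection has total cost below 16.

16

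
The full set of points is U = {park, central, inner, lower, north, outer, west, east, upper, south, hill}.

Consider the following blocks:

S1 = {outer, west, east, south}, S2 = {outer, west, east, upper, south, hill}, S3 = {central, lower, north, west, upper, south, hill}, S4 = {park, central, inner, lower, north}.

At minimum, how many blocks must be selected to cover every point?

Take {S2, S4}. Their union is {park, central, inner, lower, north, outer, west, east, upper, south, hill}, which is all 11 points.
No single block has all 11 points (the largest, S3, has 7), so 2 is optimal.

2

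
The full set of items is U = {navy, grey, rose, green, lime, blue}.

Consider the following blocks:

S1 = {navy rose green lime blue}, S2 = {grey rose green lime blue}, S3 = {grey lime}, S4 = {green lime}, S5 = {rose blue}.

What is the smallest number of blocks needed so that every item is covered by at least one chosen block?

2

Take {S1, S2}. Their union is {navy, grey, rose, green, lime, blue}, which is all 6 items.
No single block has all 6 items (the largest, S1, has 5), so 2 is optimal.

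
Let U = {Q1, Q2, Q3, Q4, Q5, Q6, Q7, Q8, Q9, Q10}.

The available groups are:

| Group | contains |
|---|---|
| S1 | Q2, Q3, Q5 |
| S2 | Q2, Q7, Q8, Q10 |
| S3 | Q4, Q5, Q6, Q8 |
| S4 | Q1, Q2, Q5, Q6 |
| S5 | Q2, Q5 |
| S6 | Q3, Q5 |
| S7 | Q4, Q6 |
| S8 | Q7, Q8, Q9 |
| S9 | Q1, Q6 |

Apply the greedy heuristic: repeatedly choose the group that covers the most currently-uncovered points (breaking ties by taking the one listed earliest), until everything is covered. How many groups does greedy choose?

5

Greedy: pick S2 (covers 4 new) → pick S3 (covers 3 new) → pick S1 (covers 1 new) → pick S4 (covers 1 new) → pick S8 (covers 1 new). Total picks: 5.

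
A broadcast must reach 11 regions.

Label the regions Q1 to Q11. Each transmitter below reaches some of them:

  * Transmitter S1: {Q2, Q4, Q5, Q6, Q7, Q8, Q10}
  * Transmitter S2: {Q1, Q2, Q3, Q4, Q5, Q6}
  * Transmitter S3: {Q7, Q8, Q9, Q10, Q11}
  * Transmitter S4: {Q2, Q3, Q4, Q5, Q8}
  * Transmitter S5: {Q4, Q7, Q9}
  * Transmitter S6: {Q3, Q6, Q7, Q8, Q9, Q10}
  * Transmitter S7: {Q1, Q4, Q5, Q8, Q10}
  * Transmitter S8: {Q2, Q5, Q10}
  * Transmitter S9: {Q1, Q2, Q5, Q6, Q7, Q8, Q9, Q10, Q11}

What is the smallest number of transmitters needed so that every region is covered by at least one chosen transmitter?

2

Take {S2, S3}. Their union is {Q1, Q2, Q3, Q4, Q5, Q6, Q7, Q8, Q9, Q10, Q11}, which is all 11 regions.
No single transmitter has all 11 regions (the largest, S9, has 9), so 2 is optimal.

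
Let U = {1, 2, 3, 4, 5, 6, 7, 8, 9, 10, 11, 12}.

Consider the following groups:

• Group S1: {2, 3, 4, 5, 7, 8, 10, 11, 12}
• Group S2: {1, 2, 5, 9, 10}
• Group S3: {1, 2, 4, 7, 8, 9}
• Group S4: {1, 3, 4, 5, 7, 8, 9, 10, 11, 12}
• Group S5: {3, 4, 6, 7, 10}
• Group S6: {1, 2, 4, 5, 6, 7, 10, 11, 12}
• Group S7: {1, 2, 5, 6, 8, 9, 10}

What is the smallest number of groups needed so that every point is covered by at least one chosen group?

S4 and S6 cover everything between them: the union {1, 2, 3, 4, 5, 6, 7, 8, 9, 10, 11, 12} is all of U.
No single group has all 12 points (the largest, S4, has 10), so 2 is optimal.

2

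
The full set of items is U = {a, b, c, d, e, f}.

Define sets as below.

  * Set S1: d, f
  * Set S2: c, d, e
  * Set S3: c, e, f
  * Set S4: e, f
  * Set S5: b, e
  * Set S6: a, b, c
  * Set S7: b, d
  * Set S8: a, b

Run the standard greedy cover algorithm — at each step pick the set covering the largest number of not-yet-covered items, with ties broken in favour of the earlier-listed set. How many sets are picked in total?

Greedy: pick S2 (covers 3 new) → pick S6 (covers 2 new) → pick S1 (covers 1 new). Total picks: 3.

3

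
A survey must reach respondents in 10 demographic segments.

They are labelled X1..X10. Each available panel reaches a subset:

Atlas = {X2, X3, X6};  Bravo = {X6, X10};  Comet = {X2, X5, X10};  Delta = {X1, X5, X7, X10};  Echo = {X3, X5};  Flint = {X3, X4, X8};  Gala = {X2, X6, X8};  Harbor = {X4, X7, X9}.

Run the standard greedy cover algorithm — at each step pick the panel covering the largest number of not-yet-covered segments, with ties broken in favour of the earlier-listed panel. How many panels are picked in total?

4

Greedy: pick Delta (covers 4 new) → pick Atlas (covers 3 new) → pick Flint (covers 2 new) → pick Harbor (covers 1 new). Total picks: 4.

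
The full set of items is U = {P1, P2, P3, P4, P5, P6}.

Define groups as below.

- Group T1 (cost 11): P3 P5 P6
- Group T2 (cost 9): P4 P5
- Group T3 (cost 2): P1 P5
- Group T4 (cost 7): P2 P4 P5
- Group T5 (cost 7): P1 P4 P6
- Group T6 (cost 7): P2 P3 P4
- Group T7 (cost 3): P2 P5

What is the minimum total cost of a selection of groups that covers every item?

16

T3, T5, T6 together cover every item (T3 ∪ T5 ∪ T6 = {P1, P2, P3, P4, P5, P6}); total cost 2 + 7 + 7 = 16.
No covering selection has total cost below 16.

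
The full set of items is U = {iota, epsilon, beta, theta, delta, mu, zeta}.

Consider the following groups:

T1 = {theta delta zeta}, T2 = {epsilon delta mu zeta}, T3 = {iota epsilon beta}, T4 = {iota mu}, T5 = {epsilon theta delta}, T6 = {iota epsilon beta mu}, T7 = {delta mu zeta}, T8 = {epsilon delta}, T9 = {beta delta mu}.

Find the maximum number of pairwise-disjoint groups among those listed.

2

T1, T6 are pairwise disjoint (T1={theta,delta,zeta}; T6={iota,epsilon,beta,mu}).
Every remaining group overlaps one of these, and no 3 of the listed groups are pairwise disjoint, so 2 is the maximum.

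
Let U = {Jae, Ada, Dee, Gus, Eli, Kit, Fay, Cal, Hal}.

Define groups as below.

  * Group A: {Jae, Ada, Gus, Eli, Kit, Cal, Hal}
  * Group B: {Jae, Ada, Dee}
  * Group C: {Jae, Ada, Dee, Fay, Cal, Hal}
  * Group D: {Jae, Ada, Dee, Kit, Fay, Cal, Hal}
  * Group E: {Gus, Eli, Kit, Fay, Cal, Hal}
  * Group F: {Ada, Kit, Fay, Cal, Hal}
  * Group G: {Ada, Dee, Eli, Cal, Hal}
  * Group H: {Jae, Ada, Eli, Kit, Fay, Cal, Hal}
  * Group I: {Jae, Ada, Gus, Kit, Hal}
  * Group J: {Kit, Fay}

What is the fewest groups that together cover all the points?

2

A and D cover everything between them: the union {Jae, Ada, Dee, Gus, Eli, Kit, Fay, Cal, Hal} is all of U.
No single group has all 9 points (the largest, A, has 7), so 2 is optimal.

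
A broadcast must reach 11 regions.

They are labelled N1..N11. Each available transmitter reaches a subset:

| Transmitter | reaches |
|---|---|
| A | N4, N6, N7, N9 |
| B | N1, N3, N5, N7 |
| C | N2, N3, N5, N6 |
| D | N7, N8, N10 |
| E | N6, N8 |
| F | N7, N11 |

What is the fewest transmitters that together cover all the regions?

5

Take {A, B, C, D, F}. Their union is {N1, N2, N3, N4, N5, N6, N7, N8, N9, N10, N11}, which is all 11 regions.
No 4 of the 6 transmitters cover everything (all 15 combinations miss at least one region), so 5 is optimal.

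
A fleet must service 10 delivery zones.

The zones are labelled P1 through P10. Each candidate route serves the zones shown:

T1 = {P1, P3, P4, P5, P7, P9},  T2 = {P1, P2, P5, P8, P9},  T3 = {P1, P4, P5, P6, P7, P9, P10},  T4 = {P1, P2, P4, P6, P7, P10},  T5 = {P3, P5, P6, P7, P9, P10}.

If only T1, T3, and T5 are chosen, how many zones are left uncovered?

Union of T1, T3, T5 = {P1, P3, P4, P5, P6, P7, P9, P10}.
Not covered: P2, P8 — 2 zones.

2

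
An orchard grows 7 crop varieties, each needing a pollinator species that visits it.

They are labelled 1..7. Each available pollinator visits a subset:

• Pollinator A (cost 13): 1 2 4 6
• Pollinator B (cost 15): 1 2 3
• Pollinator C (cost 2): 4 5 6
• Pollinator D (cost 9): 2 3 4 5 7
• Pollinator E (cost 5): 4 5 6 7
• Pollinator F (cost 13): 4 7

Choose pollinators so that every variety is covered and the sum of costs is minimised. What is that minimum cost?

B, E together cover every variety (B ∪ E = {1, 2, 3, 4, 5, 6, 7}); total cost 15 + 5 = 20.
The greedy pick C, D, A costs 24; no covering selection beats 20.

20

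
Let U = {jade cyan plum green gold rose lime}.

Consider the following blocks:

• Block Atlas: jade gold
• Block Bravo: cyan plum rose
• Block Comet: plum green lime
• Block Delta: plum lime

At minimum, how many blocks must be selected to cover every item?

Take {Atlas, Bravo, Comet}. Their union is {jade, cyan, plum, green, gold, rose, lime}, which is all 7 items.
Each block has at most 3 items, and 2·3 = 6 < 7 — so at least 3 blocks are needed, and 3 is optimal.

3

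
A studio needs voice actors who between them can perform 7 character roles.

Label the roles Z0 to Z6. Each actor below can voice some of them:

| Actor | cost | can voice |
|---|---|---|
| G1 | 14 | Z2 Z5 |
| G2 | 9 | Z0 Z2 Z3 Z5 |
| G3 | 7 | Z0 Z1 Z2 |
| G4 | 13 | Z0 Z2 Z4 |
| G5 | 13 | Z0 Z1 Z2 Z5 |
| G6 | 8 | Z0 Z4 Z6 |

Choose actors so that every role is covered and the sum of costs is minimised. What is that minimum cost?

24

G2, G3, G6 together cover every role (G2 ∪ G3 ∪ G6 = {Z0, Z1, Z2, Z3, Z4, Z5, Z6}); total cost 9 + 7 + 8 = 24.
No covering selection has total cost below 24.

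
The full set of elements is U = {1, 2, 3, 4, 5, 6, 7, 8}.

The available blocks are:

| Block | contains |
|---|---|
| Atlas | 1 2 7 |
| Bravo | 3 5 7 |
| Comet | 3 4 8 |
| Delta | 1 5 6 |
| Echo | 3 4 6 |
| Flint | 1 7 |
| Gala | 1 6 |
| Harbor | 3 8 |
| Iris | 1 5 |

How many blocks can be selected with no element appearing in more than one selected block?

Flint, Harbor are pairwise disjoint (Flint={1,7}; Harbor={3,8}).
Every remaining block overlaps one of these, and no 3 of the listed blocks are pairwise disjoint, so 2 is the maximum.

2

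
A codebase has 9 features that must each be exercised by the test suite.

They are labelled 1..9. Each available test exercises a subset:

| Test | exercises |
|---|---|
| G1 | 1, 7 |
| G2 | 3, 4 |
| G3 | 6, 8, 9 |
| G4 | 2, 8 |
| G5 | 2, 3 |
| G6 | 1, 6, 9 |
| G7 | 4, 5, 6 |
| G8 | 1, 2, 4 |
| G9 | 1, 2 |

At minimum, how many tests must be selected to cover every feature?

Take {G1, G3, G5, G7}. Their union is {1, 2, 3, 4, 5, 6, 7, 8, 9}, which is all 9 features.
Only G7 contains 5, so G7 is forced; the remaining 6 features need at least 3 more tests (each remaining test adds at most 2) — so at least 4 tests are needed, and 4 is optimal.

4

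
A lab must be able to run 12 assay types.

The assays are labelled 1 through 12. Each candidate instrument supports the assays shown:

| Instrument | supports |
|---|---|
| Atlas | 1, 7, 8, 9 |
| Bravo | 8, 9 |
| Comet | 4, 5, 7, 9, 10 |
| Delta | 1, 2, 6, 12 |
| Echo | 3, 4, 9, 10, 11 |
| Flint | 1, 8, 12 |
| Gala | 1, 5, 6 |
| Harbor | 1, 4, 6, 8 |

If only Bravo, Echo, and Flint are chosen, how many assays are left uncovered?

4

Union of Bravo, Echo, Flint = {1, 3, 4, 8, 9, 10, 11, 12}.
Not covered: 2, 5, 6, 7 — 4 assays.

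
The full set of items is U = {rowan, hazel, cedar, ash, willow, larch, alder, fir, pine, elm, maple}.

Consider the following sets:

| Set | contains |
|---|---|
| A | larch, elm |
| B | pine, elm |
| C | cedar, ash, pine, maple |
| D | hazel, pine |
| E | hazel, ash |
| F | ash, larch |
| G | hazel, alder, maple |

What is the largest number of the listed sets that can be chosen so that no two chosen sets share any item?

3

B, F, G are pairwise disjoint (B={pine,elm}; F={ash,larch}; G={hazel,alder,maple}).
Every remaining set overlaps one of these, and no 4 of the listed sets are pairwise disjoint, so 3 is the maximum.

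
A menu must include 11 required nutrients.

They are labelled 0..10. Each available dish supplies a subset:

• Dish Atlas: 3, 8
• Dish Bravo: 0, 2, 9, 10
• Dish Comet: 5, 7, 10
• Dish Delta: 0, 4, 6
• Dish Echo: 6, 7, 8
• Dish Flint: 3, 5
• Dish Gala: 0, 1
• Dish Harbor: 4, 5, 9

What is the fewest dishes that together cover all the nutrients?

5

Atlas and Bravo and Echo and Gala and Harbor together: Atlas ∪ Bravo ∪ Echo ∪ Gala ∪ Harbor = {0, 1, 2, 3, 4, 5, 6, 7, 8, 9, 10} — every nutrient is covered.
No 4 of the 8 dishes cover everything (all 70 combinations miss at least one nutrient), so 5 is optimal.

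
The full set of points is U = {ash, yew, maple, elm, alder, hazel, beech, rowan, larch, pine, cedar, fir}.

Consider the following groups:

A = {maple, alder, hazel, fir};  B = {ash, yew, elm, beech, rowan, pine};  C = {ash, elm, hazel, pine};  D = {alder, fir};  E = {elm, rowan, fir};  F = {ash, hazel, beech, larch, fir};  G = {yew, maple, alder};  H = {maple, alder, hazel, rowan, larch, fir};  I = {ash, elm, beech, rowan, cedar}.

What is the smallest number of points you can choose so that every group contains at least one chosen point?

T = {ash, maple, fir} meets every group (each contains at least one member of T), and |T| = 3.
No choice of 2 points meets every group, so 3 is the minimum.

3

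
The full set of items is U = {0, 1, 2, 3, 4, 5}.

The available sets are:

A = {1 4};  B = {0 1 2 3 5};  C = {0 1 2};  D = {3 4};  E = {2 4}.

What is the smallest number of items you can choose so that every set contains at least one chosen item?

H = {0, 4} meets every set (each contains at least one member of H), and |H| = 2.
The sets C, D are pairwise disjoint, so any hitting set needs a separate item for each — at least 2. Hence 2 is optimal.

2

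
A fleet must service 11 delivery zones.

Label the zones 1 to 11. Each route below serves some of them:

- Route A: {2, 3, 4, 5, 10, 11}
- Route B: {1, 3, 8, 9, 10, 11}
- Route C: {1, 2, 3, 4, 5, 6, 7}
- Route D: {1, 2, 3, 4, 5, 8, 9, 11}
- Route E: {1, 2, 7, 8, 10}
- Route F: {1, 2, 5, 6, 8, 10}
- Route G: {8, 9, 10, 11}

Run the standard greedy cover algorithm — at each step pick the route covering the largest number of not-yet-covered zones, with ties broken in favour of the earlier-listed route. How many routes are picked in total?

Greedy: pick D (covers 8 new) → pick C (covers 2 new) → pick A (covers 1 new). Total picks: 3.
(The true minimum cover uses only 2 routes, so greedy is not optimal here.)

3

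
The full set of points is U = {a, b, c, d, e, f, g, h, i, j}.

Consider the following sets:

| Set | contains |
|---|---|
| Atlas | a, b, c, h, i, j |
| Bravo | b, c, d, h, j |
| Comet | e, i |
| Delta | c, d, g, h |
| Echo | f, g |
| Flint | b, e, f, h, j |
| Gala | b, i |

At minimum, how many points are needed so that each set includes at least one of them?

3

The 3 points {c, f, i} hit every set.
The sets Bravo, Comet, Echo are pairwise disjoint, so any hitting set needs a separate point for each — at least 3. Hence 3 is optimal.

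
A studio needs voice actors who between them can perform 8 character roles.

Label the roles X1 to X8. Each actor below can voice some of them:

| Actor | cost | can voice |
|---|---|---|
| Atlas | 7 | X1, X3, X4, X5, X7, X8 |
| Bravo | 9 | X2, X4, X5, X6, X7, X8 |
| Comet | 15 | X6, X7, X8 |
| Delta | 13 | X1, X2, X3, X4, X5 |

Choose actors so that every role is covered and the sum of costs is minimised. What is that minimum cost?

16

Atlas, Bravo together cover every role (Atlas ∪ Bravo = {X1, X2, X3, X4, X5, X6, X7, X8}); total cost 7 + 9 = 16.
No covering selection has total cost below 16.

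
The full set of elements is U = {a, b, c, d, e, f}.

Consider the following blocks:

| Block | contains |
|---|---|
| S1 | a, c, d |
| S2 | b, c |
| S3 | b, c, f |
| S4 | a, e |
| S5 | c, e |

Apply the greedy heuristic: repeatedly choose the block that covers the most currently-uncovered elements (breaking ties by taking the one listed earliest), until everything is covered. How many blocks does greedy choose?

3

Greedy: pick S1 (covers 3 new) → pick S3 (covers 2 new) → pick S4 (covers 1 new). Total picks: 3.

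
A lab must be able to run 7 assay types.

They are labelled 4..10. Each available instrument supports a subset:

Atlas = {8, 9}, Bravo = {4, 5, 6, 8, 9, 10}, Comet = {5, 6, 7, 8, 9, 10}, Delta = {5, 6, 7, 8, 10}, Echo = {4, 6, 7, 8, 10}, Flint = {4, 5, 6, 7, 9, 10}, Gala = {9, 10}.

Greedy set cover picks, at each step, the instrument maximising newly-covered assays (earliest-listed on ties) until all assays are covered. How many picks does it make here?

Greedy: pick Bravo (covers 6 new) → pick Comet (covers 1 new). Total picks: 2.

2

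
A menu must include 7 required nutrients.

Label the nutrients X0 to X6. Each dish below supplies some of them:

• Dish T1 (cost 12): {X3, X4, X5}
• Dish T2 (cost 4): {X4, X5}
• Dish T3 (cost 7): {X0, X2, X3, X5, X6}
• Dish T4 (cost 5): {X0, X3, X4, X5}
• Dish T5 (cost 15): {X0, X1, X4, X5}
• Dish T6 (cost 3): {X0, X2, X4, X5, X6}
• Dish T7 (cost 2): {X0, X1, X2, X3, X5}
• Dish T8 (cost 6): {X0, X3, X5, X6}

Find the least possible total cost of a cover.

T6, T7 together cover every nutrient (T6 ∪ T7 = {X0, X1, X2, X3, X4, X5, X6}); total cost 3 + 2 = 5.
No covering selection has total cost below 5.

5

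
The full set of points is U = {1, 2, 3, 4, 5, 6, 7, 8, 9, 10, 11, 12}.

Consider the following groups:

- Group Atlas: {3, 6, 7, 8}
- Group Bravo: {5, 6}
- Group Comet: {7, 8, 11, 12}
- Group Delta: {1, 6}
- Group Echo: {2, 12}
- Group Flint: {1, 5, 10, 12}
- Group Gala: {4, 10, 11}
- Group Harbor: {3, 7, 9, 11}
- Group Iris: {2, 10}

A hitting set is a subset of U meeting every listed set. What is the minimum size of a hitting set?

4

Take H = {2, 5, 6, 11}. Each listed group contains at least one of these, so H is a hitting set of size 4.
No choice of 3 points meets every group, so 4 is the minimum.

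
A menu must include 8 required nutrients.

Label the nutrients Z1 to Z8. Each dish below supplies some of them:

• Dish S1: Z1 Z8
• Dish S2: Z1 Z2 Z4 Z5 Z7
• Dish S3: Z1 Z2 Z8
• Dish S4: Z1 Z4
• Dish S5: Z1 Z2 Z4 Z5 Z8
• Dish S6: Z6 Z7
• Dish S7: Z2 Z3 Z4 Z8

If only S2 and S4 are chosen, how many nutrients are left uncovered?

3

Union of S2, S4 = {Z1, Z2, Z4, Z5, Z7}.
Not covered: Z3, Z6, Z8 — 3 nutrients.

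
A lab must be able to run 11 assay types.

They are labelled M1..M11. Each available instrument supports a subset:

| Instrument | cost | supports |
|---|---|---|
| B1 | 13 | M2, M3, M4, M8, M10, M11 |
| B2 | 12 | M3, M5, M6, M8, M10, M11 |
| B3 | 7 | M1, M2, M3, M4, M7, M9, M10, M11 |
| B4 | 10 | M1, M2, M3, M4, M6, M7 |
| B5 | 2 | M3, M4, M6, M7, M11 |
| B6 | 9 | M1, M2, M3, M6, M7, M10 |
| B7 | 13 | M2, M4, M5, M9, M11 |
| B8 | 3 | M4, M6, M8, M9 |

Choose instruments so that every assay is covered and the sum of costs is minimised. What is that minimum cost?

B2, B3 together cover every assay (B2 ∪ B3 = {M1, M2, M3, M4, M5, M6, M7, M8, M9, M10, M11}); total cost 12 + 7 = 19.
The greedy pick B5, B8, B3, B2 costs 24; no covering selection beats 19.

19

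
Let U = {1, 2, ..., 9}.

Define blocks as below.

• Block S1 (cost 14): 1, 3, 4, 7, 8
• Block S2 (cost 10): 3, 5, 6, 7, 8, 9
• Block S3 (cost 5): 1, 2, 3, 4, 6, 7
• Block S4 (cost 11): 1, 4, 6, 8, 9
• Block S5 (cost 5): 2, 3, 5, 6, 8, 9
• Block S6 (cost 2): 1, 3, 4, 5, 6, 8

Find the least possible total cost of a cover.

10

S3, S5 together cover every element (S3 ∪ S5 = {1, 2, 3, 4, 5, 6, 7, 8, 9}); total cost 5 + 5 = 10.
The greedy pick S6, S3, S5 costs 12; no covering selection beats 10.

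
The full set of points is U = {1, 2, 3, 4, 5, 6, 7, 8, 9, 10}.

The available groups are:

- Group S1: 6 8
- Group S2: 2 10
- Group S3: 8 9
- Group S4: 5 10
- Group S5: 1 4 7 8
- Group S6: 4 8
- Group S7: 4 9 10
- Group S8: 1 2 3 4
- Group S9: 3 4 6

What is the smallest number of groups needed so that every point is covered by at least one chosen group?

5

Take {S2, S3, S4, S5, S9}. Their union is {1, 2, 3, 4, 5, 6, 7, 8, 9, 10}, which is all 10 points.
No 4 of the 9 groups cover everything (all 126 combinations miss at least one point), so 5 is optimal.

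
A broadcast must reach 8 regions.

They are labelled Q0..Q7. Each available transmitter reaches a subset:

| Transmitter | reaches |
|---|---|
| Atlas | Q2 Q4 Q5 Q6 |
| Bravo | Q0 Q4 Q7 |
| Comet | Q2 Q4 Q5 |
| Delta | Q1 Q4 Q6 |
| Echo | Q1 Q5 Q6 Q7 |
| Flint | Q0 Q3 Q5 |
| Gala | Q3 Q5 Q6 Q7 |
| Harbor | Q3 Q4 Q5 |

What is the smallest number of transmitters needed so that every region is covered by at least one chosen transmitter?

Comet and Echo and Flint together: Comet ∪ Echo ∪ Flint = {Q0, Q1, Q2, Q3, Q4, Q5, Q6, Q7} — every region is covered.
No 2 of the 8 transmitters cover everything (all 28 combinations miss at least one region), so 3 is optimal.

3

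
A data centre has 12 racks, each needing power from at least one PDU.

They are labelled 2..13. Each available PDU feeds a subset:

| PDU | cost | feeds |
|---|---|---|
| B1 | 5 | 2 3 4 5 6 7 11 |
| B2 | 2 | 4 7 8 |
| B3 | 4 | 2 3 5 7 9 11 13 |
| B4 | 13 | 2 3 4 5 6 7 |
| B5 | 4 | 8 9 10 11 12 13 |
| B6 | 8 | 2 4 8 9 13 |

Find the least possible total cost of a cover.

9

B1, B5 together cover every rack (B1 ∪ B5 = {2, 3, 4, 5, 6, 7, 8, 9, 10, 11, 12, 13}); total cost 5 + 4 = 9.
The greedy pick B3, B2, B5, B1 costs 15; no covering selection beats 9.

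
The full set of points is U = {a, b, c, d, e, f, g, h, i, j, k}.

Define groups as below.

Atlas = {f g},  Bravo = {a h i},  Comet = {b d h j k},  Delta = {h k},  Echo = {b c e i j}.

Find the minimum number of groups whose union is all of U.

4

Take {Atlas, Bravo, Comet, Echo}. Their union is {a, b, c, d, e, f, g, h, i, j, k}, which is all 11 points.
No 3 of the 5 groups cover everything (all 10 combinations miss at least one point), so 4 is optimal.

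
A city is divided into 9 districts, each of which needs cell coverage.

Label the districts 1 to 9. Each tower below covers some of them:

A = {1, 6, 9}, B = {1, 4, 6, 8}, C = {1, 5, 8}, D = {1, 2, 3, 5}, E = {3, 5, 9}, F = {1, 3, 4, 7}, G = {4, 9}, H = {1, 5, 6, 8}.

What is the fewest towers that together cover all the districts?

Take {A, D, F, H}. Their union is {1, 2, 3, 4, 5, 6, 7, 8, 9}, which is all 9 districts.
No 3 of the 8 towers cover everything (all 56 combinations miss at least one district), so 4 is optimal.

4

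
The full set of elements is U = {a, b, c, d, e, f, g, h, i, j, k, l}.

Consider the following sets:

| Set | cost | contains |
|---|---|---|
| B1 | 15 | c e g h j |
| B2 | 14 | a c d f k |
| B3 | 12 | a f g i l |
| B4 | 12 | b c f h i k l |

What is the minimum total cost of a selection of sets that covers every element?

41

B1, B2, B4 together cover every element (B1 ∪ B2 ∪ B4 = {a, b, c, d, e, f, g, h, i, j, k, l}); total cost 15 + 14 + 12 = 41.
No covering selection has total cost below 41.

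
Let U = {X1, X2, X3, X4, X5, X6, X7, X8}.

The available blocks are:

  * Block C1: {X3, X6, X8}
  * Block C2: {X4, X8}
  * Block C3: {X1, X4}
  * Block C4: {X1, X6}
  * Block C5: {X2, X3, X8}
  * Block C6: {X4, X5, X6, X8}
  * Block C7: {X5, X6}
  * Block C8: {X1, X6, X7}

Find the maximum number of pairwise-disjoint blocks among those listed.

C3, C5, C7 are pairwise disjoint (C3={X1,X4}; C5={X2,X3,X8}; C7={X5,X6}).
Every remaining block overlaps one of these, and no 4 of the listed blocks are pairwise disjoint, so 3 is the maximum.

3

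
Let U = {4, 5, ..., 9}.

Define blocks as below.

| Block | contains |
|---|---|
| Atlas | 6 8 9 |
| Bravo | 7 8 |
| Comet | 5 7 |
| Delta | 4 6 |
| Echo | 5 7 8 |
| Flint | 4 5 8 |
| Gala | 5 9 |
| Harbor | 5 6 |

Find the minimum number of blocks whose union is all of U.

3

Atlas, Comet, and Delta cover everything between them: the union {4, 5, 6, 7, 8, 9} is all of U.
No 2 of the 8 blocks cover everything (all 28 combinations miss at least one element), so 3 is optimal.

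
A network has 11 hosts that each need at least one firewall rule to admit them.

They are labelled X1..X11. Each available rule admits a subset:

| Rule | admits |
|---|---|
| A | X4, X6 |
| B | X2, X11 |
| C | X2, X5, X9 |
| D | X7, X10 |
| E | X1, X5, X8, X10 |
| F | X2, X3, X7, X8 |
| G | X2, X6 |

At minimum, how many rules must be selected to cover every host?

A and B and C and E and F together: A ∪ B ∪ C ∪ E ∪ F = {X1, X2, X3, X4, X5, X6, X7, X8, X9, X10, X11} — every host is covered.
No 4 of the 7 rules cover everything (all 35 combinations miss at least one host), so 5 is optimal.

5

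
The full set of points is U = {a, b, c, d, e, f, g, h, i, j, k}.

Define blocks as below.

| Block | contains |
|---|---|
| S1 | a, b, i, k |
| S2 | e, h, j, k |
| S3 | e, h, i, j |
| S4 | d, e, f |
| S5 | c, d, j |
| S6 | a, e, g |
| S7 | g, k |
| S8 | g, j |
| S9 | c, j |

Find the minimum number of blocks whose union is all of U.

Take {S1, S2, S4, S6, S9}. Their union is {a, b, c, d, e, f, g, h, i, j, k}, which is all 11 points.
No 4 of the 9 blocks cover everything (all 126 combinations miss at least one point), so 5 is optimal.

5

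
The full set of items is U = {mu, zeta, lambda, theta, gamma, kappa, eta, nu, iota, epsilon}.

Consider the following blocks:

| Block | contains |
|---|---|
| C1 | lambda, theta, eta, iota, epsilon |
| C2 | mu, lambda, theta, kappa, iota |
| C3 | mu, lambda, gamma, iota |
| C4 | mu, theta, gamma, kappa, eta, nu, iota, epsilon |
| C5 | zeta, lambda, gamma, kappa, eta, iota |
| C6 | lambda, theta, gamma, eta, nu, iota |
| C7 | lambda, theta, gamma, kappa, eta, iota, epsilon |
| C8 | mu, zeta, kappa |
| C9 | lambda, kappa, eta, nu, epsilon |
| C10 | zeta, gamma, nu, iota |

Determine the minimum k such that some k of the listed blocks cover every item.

2

C4 and C5 together: C4 ∪ C5 = {mu, zeta, lambda, theta, gamma, kappa, eta, nu, iota, epsilon} — every item is covered.
No single block has all 10 items (the largest, C4, has 8), so 2 is optimal.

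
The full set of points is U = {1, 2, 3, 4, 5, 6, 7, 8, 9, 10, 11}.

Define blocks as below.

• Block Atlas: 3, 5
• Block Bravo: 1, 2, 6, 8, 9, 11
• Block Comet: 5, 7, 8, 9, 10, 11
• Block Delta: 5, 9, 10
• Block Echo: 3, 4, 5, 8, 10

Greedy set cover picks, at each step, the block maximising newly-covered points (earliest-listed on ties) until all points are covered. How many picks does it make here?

Greedy: pick Bravo (covers 6 new) → pick Echo (covers 4 new) → pick Comet (covers 1 new). Total picks: 3.

3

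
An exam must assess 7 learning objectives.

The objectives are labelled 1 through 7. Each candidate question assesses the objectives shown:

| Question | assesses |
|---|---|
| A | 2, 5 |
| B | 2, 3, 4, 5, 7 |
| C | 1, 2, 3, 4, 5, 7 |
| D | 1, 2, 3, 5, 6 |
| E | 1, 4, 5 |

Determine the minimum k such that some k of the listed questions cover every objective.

B and D together: B ∪ D = {1, 2, 3, 4, 5, 6, 7} — every objective is covered.
No single question has all 7 objectives (the largest, C, has 6), so 2 is optimal.

2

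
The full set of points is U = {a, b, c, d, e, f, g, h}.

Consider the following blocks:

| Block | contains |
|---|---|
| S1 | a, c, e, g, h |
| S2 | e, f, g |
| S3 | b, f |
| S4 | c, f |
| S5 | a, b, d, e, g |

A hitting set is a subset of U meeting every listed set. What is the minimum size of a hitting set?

The 2 points {f, g} hit every block.
The blocks S4, S5 are pairwise disjoint, so any hitting set needs a separate point for each — at least 2. Hence 2 is optimal.

2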